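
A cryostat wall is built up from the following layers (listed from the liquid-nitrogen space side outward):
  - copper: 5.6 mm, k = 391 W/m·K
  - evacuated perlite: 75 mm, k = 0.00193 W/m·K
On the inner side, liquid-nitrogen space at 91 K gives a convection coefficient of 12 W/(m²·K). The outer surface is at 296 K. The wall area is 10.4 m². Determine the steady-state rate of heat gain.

Q ≈ 54.7 W

Model the wall as resistances in series:
R_inner film = 1/(h_i·A) = 1/(12×10.4) = 0.008013 K/W
R_copper = L/(kA) = 0.0056/(391×10.4) = 1.377×10^-6 K/W
R_evacuated perlite = L/(kA) = 0.075/(0.00193×10.4) = 3.737 K/W
R_total = 3.745 K/W
Q = ΔT / R_total = 205 / 3.745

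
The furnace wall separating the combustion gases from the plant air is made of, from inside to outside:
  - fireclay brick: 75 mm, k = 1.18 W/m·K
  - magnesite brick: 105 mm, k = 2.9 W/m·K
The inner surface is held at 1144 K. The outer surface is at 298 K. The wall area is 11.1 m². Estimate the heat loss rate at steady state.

Series thermal resistances:
R_fireclay brick = L/(kA) = 0.075/(1.18×11.1) = 0.005726 K/W
R_magnesite brick = L/(kA) = 0.105/(2.9×11.1) = 0.003262 K/W
R_total = 0.008988 K/W
Q = ΔT / R_total = 846 / 0.008988

Q ≈ 94100 W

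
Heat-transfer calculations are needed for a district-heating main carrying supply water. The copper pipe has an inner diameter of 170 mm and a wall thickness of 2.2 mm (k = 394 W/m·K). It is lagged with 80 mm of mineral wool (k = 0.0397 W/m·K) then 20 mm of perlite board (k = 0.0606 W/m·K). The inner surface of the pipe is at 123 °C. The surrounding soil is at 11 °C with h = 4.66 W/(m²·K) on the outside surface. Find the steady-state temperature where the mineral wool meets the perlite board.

For a radial system each layer contributes R = ln(r_out/r_in)/(2πkL); films add R = 1/(hA).
R_copper pipe wall = ln(87.2/85)/(2π×394×1) = 1.032×10^-5 K/W
R_mineral wool = ln(167.2/87.2)/(2π×0.0397×1) = 2.61 K/W
R_perlite board = ln(187.2/167.2)/(2π×0.0606×1) = 0.2967 K/W
R_outer film = 1/(h_o·2πr_oL) = 1/(4.66×2π×0.1872×1) = 0.1824 K/W
R_total = 3.089 K/W
Q = ΔT/R_total = 112/3.089
Q = 36.3 W/m
T_interface = T_inner − Q·ΣR(inner→interface) = 123 − 36.3×2.61

T ≈ 28.4 °C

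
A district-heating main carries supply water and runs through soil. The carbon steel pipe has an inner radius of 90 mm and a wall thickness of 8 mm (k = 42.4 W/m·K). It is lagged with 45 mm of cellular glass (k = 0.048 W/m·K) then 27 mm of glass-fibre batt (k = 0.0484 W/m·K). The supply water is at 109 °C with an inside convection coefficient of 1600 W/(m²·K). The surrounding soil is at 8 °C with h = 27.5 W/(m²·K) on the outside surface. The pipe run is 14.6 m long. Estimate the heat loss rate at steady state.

Per-layer cylindrical resistances, series-summed:
R_inner film = 1/(h_i·2πr₁L) = 1/(1600×2π×0.09×14.6) = 7.57×10^-5 K/W
R_carbon steel pipe wall = ln(98/90)/(2π×42.4×14.6) = 2.189×10^-5 K/W
R_cellular glass = ln(143/98)/(2π×0.048×14.6) = 0.08582 K/W
R_glass-fibre batt = ln(170/143)/(2π×0.0484×14.6) = 0.03895 K/W
R_outer film = 1/(h_o·2πr_oL) = 1/(27.5×2π×0.17×14.6) = 0.002332 K/W
R_total = 0.1272 K/W
Q = ΔT/R_total = 101/0.1272

Q ≈ 794 W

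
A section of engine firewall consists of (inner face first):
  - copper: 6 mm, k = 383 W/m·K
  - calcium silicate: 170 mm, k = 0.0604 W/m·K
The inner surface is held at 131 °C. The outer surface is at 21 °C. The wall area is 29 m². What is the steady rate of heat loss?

Q ≈ 1130 W

Using the resistance-network approach (series):
R_copper = L/(kA) = 0.006/(383×29) = 5.402×10^-7 K/W
R_calcium silicate = L/(kA) = 0.17/(0.0604×29) = 0.09705 K/W
R_total = 0.09705 K/W
Q = ΔT / R_total = 110 / 0.09705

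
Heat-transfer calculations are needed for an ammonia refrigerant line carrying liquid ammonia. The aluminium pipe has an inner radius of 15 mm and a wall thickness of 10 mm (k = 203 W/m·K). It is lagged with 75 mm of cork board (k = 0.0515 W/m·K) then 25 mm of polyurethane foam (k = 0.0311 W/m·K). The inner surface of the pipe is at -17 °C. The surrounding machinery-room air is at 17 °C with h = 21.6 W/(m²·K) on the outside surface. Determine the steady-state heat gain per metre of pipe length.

Per-layer cylindrical resistances, series-summed:
R_aluminium pipe wall = ln(25/15)/(2π×203×1) = 4.005×10^-4 K/W
R_cork board = ln(100/25)/(2π×0.0515×1) = 4.284 K/W
R_polyurethane foam = ln(125/100)/(2π×0.0311×1) = 1.142 K/W
R_outer film = 1/(h_o·2πr_oL) = 1/(21.6×2π×0.125×1) = 0.05895 K/W
R_total = 5.485 K/W
Q = ΔT/R_total = 34/5.485

q′ ≈ 6.2 W/m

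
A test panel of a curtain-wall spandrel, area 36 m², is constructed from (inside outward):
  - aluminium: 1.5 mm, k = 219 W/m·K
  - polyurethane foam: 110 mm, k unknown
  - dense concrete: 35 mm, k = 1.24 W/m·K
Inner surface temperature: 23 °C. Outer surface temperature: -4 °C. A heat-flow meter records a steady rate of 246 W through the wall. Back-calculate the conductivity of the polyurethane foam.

Treating each layer as a thermal resistance in series:
R_aluminium = L/(kA) = 0.0015/(219×36) = 1.903×10^-7 K/W
R_dense concrete = L/(kA) = 0.035/(1.24×36) = 7.841×10^-4 K/W
Sum of known resistances R_other = 7.842×10^-4 K/W
Total R = ΔT/Q = 27/246 = 0.1098 K/W
R_polyurethane foam = R_total − R_other = 0.109 K/W
k = L/(R·A) = 0.11/(0.109×36)

k ≈ 0.028 W/(m·K)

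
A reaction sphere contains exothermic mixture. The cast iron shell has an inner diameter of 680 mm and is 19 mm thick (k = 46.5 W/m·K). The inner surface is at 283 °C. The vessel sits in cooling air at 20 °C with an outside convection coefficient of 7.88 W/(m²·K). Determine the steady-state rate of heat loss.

Q ≈ 3350 W

Spherical conduction: R = (1/r_in − 1/r_out)/(4πk) per layer; series-sum.
R_cast iron shell = (1/0.34 − 1/0.359)/(4π×46.5) = 2.664×10^-4 K/W
R_outer film = 1/(h·4πr_o²) = 1/(7.88×4π×0.359²) = 0.07836 K/W
R_total = 0.07862 K/W
Q = ΔT/R_total = 263/0.07862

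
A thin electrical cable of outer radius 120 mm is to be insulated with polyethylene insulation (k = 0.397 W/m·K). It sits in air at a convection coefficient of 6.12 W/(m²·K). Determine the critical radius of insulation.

For a cylinder r_cr = k/h = 0.397/6.12
r_cr = 64.9 mm; since the bare radius (120 mm) is above r_cr, any added insulation will reduce heat loss.

r_cr ≈ 64.9 mm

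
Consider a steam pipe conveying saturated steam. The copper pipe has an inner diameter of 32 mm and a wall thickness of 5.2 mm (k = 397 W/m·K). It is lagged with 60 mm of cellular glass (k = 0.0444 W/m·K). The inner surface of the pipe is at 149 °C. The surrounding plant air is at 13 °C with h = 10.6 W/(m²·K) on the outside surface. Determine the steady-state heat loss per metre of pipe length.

Cylindrical conduction, so R = ln(r₂/r₁)/(2πkL) per layer, in series:
R_copper pipe wall = ln(21.2/16)/(2π×397×1) = 1.128×10^-4 K/W
R_cellular glass = ln(81.2/21.2)/(2π×0.0444×1) = 4.814 K/W
R_outer film = 1/(h_o·2πr_oL) = 1/(10.6×2π×0.0812×1) = 0.1849 K/W
R_total = 4.999 K/W
Q = ΔT/R_total = 136/4.999

q′ ≈ 27.2 W/m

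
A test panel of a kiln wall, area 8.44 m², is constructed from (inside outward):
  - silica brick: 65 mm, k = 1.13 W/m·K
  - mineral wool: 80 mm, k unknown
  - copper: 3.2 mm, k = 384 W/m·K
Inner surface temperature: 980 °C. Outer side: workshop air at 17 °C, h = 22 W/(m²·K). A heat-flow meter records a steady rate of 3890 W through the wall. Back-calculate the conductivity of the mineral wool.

Series thermal resistances:
R_silica brick = L/(kA) = 0.065/(1.13×8.44) = 0.006815 K/W
R_copper = L/(kA) = 0.0032/(384×8.44) = 9.874×10^-7 K/W
R_outer film = 1/(h_o·A) = 1/(22×8.44) = 0.005386 K/W
Sum of known resistances R_other = 0.0122 K/W
Total R = ΔT/Q = 963/3890 = 0.2476 K/W
R_mineral wool = R_total − R_other = 0.2354 K/W
k = L/(R·A) = 0.08/(0.2354×8.44)

k ≈ 0.0403 W/(m·K)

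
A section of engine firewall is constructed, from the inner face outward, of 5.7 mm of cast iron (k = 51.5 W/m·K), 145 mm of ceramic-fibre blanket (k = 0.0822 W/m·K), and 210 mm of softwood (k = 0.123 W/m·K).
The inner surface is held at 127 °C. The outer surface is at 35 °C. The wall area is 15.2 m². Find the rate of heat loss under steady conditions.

Q ≈ 403 W

Thermal resistances in series:
R_cast iron = L/(kA) = 0.0057/(51.5×15.2) = 7.282×10^-6 K/W
R_ceramic-fibre blanket = L/(kA) = 0.145/(0.0822×15.2) = 0.1161 K/W
R_softwood = L/(kA) = 0.21/(0.123×15.2) = 0.1123 K/W
R_total = 0.2284 K/W
Q = ΔT / R_total = 92 / 0.2284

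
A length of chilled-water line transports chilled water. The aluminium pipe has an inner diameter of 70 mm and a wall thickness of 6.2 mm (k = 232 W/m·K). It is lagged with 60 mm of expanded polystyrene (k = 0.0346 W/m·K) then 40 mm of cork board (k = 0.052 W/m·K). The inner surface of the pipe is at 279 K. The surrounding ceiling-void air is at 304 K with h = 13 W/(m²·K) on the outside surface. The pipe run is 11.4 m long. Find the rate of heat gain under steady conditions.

Q ≈ 54.4 W

Cylindrical conduction, so R = ln(r₂/r₁)/(2πkL) per layer, in series:
R_aluminium pipe wall = ln(41.2/35)/(2π×232×11.4) = 9.814×10^-6 K/W
R_expanded polystyrene = ln(101.2/41.2)/(2π×0.0346×11.4) = 0.3626 K/W
R_cork board = ln(141.2/101.2)/(2π×0.052×11.4) = 0.08942 K/W
R_outer film = 1/(h_o·2πr_oL) = 1/(13×2π×0.1412×11.4) = 0.007606 K/W
R_total = 0.4596 K/W
Q = ΔT/R_total = 25/0.4596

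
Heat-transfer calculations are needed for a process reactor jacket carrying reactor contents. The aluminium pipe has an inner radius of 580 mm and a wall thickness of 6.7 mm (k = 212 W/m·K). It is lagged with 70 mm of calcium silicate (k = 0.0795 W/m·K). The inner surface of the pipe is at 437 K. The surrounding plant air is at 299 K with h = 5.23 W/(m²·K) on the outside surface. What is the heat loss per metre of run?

Cylindrical conduction, so R = ln(r₂/r₁)/(2πkL) per layer, in series:
R_aluminium pipe wall = ln(586.7/580)/(2π×212×1) = 8.623×10^-6 K/W
R_calcium silicate = ln(656.7/586.7)/(2π×0.0795×1) = 0.2256 K/W
R_outer film = 1/(h_o·2πr_oL) = 1/(5.23×2π×0.6567×1) = 0.04634 K/W
R_total = 0.272 K/W
Q = ΔT/R_total = 138/0.272

q′ ≈ 507 W/m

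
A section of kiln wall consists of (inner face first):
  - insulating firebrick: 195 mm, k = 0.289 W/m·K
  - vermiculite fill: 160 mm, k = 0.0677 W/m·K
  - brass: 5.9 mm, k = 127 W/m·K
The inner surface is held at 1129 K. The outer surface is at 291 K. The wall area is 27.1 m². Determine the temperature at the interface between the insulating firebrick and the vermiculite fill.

Using the resistance-network approach (series):
R_insulating firebrick = L/(kA) = 0.195/(0.289×27.1) = 0.0249 K/W
R_vermiculite fill = L/(kA) = 0.16/(0.0677×27.1) = 0.08721 K/W
R_brass = L/(kA) = 0.0059/(127×27.1) = 1.714×10^-6 K/W
R_total = 0.1121 K/W;  Q = ΔT/R_total = 838/0.1121 = 7475 W
T_interface = T_inner − Q·ΣR(inner→interface) = 1129 − 7470×0.0249

T ≈ 943 K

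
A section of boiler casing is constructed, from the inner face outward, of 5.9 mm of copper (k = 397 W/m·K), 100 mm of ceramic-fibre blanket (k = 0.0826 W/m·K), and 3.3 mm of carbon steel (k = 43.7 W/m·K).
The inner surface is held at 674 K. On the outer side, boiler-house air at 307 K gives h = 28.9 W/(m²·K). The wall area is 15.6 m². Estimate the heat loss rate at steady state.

Q ≈ 4600 W

Treating each layer as a thermal resistance in series:
R_copper = L/(kA) = 0.0059/(397×15.6) = 9.527×10^-7 K/W
R_ceramic-fibre blanket = L/(kA) = 0.1/(0.0826×15.6) = 0.07761 K/W
R_carbon steel = L/(kA) = 0.0033/(43.7×15.6) = 4.841×10^-6 K/W
R_outer film = 1/(h_o·A) = 1/(28.9×15.6) = 0.002218 K/W
R_total = 0.07983 K/W
Q = ΔT / R_total = 367 / 0.07983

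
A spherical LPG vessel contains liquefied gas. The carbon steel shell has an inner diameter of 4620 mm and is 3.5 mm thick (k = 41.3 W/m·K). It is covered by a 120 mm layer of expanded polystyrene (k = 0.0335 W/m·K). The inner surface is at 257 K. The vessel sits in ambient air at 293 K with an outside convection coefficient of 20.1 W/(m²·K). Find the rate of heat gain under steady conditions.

Q ≈ 702 W

Radial (spherical) resistances in series:
R_carbon steel shell = (1/2.31 − 1/2.3135)/(4π×41.3) = 1.262×10^-6 K/W
R_expanded polystyrene = (1/2.3135 − 1/2.4335)/(4π×0.0335) = 0.05063 K/W
R_outer film = 1/(h·4πr_o²) = 1/(20.1×4π×2.4335²) = 6.685×10^-4 K/W
R_total = 0.0513 K/W
Q = ΔT/R_total = 36/0.0513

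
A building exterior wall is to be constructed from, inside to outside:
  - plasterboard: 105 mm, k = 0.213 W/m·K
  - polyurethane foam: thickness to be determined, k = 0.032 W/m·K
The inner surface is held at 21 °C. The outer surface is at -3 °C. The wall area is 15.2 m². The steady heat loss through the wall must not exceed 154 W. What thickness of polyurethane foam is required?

L ≈ 60 mm

Treating each layer as a thermal resistance in series:
R_plasterboard = L/(kA) = 0.105/(0.213×15.2) = 0.03243 K/W
Sum of the known resistances R_other = 0.03243 K/W
Required total resistance R_tot = ΔT/Q_allow = 24/154 = 0.1558 K/W
R_polyurethane foam = R_tot − R_other = 0.1234 K/W
L = R·k·A = 0.1234×0.032×15.2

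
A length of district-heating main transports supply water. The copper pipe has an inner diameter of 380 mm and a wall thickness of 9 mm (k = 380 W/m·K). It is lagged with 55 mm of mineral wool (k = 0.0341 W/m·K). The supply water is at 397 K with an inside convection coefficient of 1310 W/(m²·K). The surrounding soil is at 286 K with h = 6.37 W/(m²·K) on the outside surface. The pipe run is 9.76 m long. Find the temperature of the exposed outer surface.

T ≈ 295 K

Cylindrical conduction, so R = ln(r₂/r₁)/(2πkL) per layer, in series:
R_inner film = 1/(h_i·2πr₁L) = 1/(1310×2π×0.19×9.76) = 6.552×10^-5 K/W
R_copper pipe wall = ln(199/190)/(2π×380×9.76) = 1.986×10^-6 K/W
R_mineral wool = ln(254/199)/(2π×0.0341×9.76) = 0.1167 K/W
R_outer film = 1/(h_o·2πr_oL) = 1/(6.37×2π×0.254×9.76) = 0.01008 K/W
R_total = 0.1268 K/W
Q = ΔT/R_total = 111/0.1268
Q = 875 W
T_interface = T_inner − Q·ΣR(inner→interface) = 397 − 875×0.1168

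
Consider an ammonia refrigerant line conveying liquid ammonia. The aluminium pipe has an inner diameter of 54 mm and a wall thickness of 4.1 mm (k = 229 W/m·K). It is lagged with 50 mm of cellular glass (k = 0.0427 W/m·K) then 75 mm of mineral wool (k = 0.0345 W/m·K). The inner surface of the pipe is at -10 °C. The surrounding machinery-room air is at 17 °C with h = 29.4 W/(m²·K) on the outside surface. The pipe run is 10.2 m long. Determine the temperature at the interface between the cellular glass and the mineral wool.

T ≈ 4.55 °C

Radial resistances (cylindrical: R_cond = ln(r_o/r_i)/(2πkL), R_conv = 1/(h·2πrL)):
R_aluminium pipe wall = ln(31.1/27)/(2π×229×10.2) = 9.633×10^-6 K/W
R_cellular glass = ln(81.1/31.1)/(2π×0.0427×10.2) = 0.3502 K/W
R_mineral wool = ln(156.1/81.1)/(2π×0.0345×10.2) = 0.2962 K/W
R_outer film = 1/(h_o·2πr_oL) = 1/(29.4×2π×0.1561×10.2) = 0.0034 K/W
R_total = 0.6498 K/W
Q = ΔT/R_total = 27/0.6498
Q = 41.6 W
T_interface = T_inner + Q·ΣR(inner→interface) = -10 + 41.6×0.3503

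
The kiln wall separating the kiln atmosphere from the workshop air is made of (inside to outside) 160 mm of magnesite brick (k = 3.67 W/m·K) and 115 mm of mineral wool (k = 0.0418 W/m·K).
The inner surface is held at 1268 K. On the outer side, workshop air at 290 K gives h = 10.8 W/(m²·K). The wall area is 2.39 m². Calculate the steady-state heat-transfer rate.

Series thermal resistances:
R_magnesite brick = L/(kA) = 0.16/(3.67×2.39) = 0.01824 K/W
R_mineral wool = L/(kA) = 0.115/(0.0418×2.39) = 1.151 K/W
R_outer film = 1/(h_o·A) = 1/(10.8×2.39) = 0.03874 K/W
R_total = 1.208 K/W
Q = ΔT / R_total = 978 / 1.208

Q ≈ 810 W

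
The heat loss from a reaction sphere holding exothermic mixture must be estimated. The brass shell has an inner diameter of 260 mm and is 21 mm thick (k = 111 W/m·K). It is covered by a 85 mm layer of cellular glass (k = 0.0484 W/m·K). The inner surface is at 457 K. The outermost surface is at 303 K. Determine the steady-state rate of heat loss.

Spherical conduction: R = (1/r_in − 1/r_out)/(4πk) per layer; series-sum.
R_brass shell = (1/0.13 − 1/0.151)/(4π×111) = 7.669×10^-4 K/W
R_cellular glass = (1/0.151 − 1/0.236)/(4π×0.0484) = 3.922 K/W
R_total = 3.922 K/W
Q = ΔT/R_total = 154/3.922

Q ≈ 39.3 W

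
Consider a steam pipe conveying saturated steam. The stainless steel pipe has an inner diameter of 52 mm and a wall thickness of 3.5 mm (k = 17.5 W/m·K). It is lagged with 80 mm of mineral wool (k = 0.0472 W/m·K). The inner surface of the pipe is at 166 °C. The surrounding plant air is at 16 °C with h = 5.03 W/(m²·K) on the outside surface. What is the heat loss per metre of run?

Cylindrical conduction, so R = ln(r₂/r₁)/(2πkL) per layer, in series:
R_stainless steel pipe wall = ln(29.5/26)/(2π×17.5×1) = 0.001149 K/W
R_mineral wool = ln(109.5/29.5)/(2π×0.0472×1) = 4.422 K/W
R_outer film = 1/(h_o·2πr_oL) = 1/(5.03×2π×0.1095×1) = 0.289 K/W
R_total = 4.713 K/W
Q = ΔT/R_total = 150/4.713

q′ ≈ 31.8 W/m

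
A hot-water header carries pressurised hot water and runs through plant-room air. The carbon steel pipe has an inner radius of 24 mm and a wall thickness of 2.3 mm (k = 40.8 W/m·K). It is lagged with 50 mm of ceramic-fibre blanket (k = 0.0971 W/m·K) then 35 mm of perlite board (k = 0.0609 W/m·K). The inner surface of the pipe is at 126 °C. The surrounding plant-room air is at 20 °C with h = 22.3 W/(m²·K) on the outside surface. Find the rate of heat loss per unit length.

Per-layer cylindrical resistances, series-summed:
R_carbon steel pipe wall = ln(26.3/24)/(2π×40.8×1) = 3.57×10^-4 K/W
R_ceramic-fibre blanket = ln(76.3/26.3)/(2π×0.0971×1) = 1.746 K/W
R_perlite board = ln(111.3/76.3)/(2π×0.0609×1) = 0.9867 K/W
R_outer film = 1/(h_o·2πr_oL) = 1/(22.3×2π×0.1113×1) = 0.06412 K/W
R_total = 2.797 K/W
Q = ΔT/R_total = 106/2.797

q′ ≈ 37.9 W/m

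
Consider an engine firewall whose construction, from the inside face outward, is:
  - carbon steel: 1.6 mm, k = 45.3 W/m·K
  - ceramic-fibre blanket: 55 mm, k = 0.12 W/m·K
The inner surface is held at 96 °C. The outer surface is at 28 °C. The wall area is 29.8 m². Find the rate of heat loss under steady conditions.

Series thermal resistances:
R_carbon steel = L/(kA) = 0.0016/(45.3×29.8) = 1.185×10^-6 K/W
R_ceramic-fibre blanket = L/(kA) = 0.055/(0.12×29.8) = 0.01538 K/W
R_total = 0.01538 K/W
Q = ΔT / R_total = 68 / 0.01538

Q ≈ 4420 W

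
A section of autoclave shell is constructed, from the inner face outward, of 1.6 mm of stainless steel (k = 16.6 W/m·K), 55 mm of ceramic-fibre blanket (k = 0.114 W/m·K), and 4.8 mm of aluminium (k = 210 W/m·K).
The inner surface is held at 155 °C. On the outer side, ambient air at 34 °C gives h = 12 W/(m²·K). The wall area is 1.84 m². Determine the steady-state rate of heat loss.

Model the wall as resistances in series:
R_stainless steel = L/(kA) = 0.0016/(16.6×1.84) = 5.238×10^-5 K/W
R_ceramic-fibre blanket = L/(kA) = 0.055/(0.114×1.84) = 0.2622 K/W
R_aluminium = L/(kA) = 0.0048/(210×1.84) = 1.242×10^-5 K/W
R_outer film = 1/(h_o·A) = 1/(12×1.84) = 0.04529 K/W
R_total = 0.3076 K/W
Q = ΔT / R_total = 121 / 0.3076

Q ≈ 393 W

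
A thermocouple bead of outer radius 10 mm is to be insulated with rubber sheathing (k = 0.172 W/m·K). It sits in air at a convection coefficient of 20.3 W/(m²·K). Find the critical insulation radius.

For a sphere r_cr = 2k/h = 2×0.172/20.3
r_cr = 16.9 mm; since the bare radius (10 mm) is below r_cr, adding a thin layer of insulation will *increase* heat loss.

r_cr ≈ 16.9 mm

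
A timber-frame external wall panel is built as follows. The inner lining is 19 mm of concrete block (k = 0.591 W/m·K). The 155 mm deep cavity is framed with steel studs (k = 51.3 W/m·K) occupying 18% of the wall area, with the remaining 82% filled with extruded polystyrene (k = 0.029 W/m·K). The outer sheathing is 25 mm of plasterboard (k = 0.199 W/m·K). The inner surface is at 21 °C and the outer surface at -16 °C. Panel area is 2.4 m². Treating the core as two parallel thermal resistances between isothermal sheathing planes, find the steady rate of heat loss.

Q ≈ 509 W

Sheathing layers in series; stud and cavity paths in parallel between them.
R_inner = 0.019/(0.591×2.4) = 0.0134 K/W
R_stud  = 0.155/(51.3×0.18×2.4) = 0.006994 K/W
R_cav   = 0.155/(0.029×0.82×2.4) = 2.716 K/W
1/R_core = 1/R_stud + 1/R_cav → R_core = 0.006976 K/W
R_outer = 0.025/(0.199×2.4) = 0.05235 K/W
R_total = 0.07272 K/W
Q = ΔT/R_total = 37/0.07272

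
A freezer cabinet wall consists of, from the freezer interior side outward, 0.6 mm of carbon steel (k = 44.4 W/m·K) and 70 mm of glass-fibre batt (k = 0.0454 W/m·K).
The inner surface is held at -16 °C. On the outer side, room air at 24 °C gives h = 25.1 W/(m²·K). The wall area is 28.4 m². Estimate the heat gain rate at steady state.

Q ≈ 718 W

Model the wall as resistances in series:
R_carbon steel = L/(kA) = 0.0006/(44.4×28.4) = 4.758×10^-7 K/W
R_glass-fibre batt = L/(kA) = 0.07/(0.0454×28.4) = 0.05429 K/W
R_outer film = 1/(h_o·A) = 1/(25.1×28.4) = 0.001403 K/W
R_total = 0.05569 K/W
Q = ΔT / R_total = 40 / 0.05569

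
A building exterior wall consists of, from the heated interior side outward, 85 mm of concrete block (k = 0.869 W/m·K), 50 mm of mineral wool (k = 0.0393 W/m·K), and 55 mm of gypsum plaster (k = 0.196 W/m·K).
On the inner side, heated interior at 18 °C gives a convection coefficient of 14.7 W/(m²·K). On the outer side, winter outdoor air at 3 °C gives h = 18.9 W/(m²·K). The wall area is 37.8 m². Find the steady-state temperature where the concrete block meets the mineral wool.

Series thermal resistances:
R_inner film = 1/(h_i·A) = 1/(14.7×37.8) = 0.0018 K/W
R_concrete block = L/(kA) = 0.085/(0.869×37.8) = 0.002588 K/W
R_mineral wool = L/(kA) = 0.05/(0.0393×37.8) = 0.03366 K/W
R_gypsum plaster = L/(kA) = 0.055/(0.196×37.8) = 0.007424 K/W
R_outer film = 1/(h_o·A) = 1/(18.9×37.8) = 0.0014 K/W
R_total = 0.04687 K/W;  Q = ΔT/R_total = 15/0.04687 = 320 W
T_interface = T_inner − Q·ΣR(inner→interface) = 18 − 320×0.004387

T ≈ 16.6 °C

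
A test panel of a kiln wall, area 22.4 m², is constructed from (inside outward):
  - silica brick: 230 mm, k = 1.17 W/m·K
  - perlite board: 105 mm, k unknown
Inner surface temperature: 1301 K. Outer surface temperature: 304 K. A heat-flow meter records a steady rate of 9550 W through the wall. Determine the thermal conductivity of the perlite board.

k ≈ 0.049 W/(m·K)

Thermal resistances in series:
R_silica brick = L/(kA) = 0.23/(1.17×22.4) = 0.008776 K/W
Sum of known resistances R_other = 0.008776 K/W
Total R = ΔT/Q = 997/9550 = 0.1044 K/W
R_perlite board = R_total − R_other = 0.09562 K/W
k = L/(R·A) = 0.105/(0.09562×22.4)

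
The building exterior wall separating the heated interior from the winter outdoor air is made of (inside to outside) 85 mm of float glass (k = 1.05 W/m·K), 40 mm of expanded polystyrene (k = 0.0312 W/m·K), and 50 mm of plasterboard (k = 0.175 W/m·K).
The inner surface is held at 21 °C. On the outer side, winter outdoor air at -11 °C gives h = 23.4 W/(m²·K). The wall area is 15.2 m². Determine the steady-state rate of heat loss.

Using the resistance-network approach (series):
R_float glass = L/(kA) = 0.085/(1.05×15.2) = 0.005326 K/W
R_expanded polystyrene = L/(kA) = 0.04/(0.0312×15.2) = 0.08435 K/W
R_plasterboard = L/(kA) = 0.05/(0.175×15.2) = 0.0188 K/W
R_outer film = 1/(h_o·A) = 1/(23.4×15.2) = 0.002812 K/W
R_total = 0.1113 K/W
Q = ΔT / R_total = 32 / 0.1113

Q ≈ 288 W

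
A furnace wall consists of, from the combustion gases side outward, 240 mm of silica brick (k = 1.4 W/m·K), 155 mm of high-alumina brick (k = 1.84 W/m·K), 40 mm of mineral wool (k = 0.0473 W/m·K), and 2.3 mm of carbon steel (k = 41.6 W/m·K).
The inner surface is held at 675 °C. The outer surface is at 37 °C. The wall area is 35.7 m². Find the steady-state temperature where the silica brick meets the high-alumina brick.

T ≈ 576 °C

Treating each layer as a thermal resistance in series:
R_silica brick = L/(kA) = 0.24/(1.4×35.7) = 0.004802 K/W
R_high-alumina brick = L/(kA) = 0.155/(1.84×35.7) = 0.00236 K/W
R_mineral wool = L/(kA) = 0.04/(0.0473×35.7) = 0.02369 K/W
R_carbon steel = L/(kA) = 0.0023/(41.6×35.7) = 1.549×10^-6 K/W
R_total = 0.03085 K/W;  Q = ΔT/R_total = 638/0.03085 = 20680 W
T_interface = T_inner − Q·ΣR(inner→interface) = 675 − 20700×0.004802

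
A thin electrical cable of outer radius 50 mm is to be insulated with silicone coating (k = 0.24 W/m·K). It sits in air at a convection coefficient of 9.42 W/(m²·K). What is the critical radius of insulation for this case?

r_cr ≈ 25.5 mm

For a cylinder r_cr = k/h = 0.24/9.42
r_cr = 25.5 mm; since the bare radius (50 mm) is above r_cr, any added insulation will reduce heat loss.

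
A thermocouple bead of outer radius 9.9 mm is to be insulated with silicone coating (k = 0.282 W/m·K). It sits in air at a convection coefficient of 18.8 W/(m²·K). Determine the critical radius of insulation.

r_cr ≈ 30 mm

For a sphere r_cr = 2k/h = 2×0.282/18.8
r_cr = 30 mm; since the bare radius (9.9 mm) is below r_cr, adding a thin layer of insulation will *increase* heat loss.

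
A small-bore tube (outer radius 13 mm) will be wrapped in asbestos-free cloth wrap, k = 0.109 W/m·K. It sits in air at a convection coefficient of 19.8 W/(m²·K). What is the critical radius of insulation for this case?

For a cylinder r_cr = k/h = 0.109/19.8
r_cr = 5.51 mm; since the bare radius (13 mm) is above r_cr, any added insulation will reduce heat loss.

r_cr ≈ 5.51 mm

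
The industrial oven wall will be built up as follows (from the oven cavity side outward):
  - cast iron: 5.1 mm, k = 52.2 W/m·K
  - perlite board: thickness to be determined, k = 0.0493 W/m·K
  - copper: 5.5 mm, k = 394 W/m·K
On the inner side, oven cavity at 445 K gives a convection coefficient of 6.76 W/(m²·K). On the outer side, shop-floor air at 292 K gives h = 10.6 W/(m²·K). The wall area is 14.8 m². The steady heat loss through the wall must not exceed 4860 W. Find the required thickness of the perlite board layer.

L ≈ 11 mm

Series thermal resistances:
R_inner film = 1/(h_i·A) = 1/(6.76×14.8) = 0.009995 K/W
R_cast iron = L/(kA) = 0.0051/(52.2×14.8) = 6.601×10^-6 K/W
R_copper = L/(kA) = 0.0055/(394×14.8) = 9.432×10^-7 K/W
R_outer film = 1/(h_o·A) = 1/(10.6×14.8) = 0.006374 K/W
Sum of the known resistances R_other = 0.01638 K/W
Required total resistance R_tot = ΔT/Q_allow = 153/4860 = 0.03148 K/W
R_perlite board = R_tot − R_other = 0.0151 K/W
L = R·k·A = 0.0151×0.0493×14.8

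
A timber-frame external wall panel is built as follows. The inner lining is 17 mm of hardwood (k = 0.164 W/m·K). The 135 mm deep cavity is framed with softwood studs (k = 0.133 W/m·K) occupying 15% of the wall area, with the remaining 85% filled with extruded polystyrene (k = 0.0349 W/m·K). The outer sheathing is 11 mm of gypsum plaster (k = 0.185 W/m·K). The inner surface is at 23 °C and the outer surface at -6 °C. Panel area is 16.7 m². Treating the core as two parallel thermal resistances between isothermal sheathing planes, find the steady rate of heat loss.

Sheathing layers in series; stud and cavity paths in parallel between them.
R_inner = 0.017/(0.164×16.7) = 0.006207 K/W
R_stud  = 0.135/(0.133×0.15×16.7) = 0.4052 K/W
R_cav   = 0.135/(0.0349×0.85×16.7) = 0.2725 K/W
1/R_core = 1/R_stud + 1/R_cav → R_core = 0.1629 K/W
R_outer = 0.011/(0.185×16.7) = 0.00356 K/W
R_total = 0.1727 K/W
Q = ΔT/R_total = 29/0.1727

Q ≈ 168 W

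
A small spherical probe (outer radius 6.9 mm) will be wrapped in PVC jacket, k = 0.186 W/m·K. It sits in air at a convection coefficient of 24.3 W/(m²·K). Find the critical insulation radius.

r_cr ≈ 15.3 mm

For a sphere r_cr = 2k/h = 2×0.186/24.3
r_cr = 15.3 mm; since the bare radius (6.9 mm) is below r_cr, adding a thin layer of insulation will *increase* heat loss.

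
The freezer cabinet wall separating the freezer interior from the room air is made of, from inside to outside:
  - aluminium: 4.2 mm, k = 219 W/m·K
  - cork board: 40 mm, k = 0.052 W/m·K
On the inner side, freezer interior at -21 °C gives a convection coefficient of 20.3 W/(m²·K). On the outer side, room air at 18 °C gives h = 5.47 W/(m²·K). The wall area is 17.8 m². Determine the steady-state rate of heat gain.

Q ≈ 693 W

Thermal resistances in series:
R_inner film = 1/(h_i·A) = 1/(20.3×17.8) = 0.002767 K/W
R_aluminium = L/(kA) = 0.0042/(219×17.8) = 1.077×10^-6 K/W
R_cork board = L/(kA) = 0.04/(0.052×17.8) = 0.04322 K/W
R_outer film = 1/(h_o·A) = 1/(5.47×17.8) = 0.01027 K/W
R_total = 0.05625 K/W
Q = ΔT / R_total = 39 / 0.05625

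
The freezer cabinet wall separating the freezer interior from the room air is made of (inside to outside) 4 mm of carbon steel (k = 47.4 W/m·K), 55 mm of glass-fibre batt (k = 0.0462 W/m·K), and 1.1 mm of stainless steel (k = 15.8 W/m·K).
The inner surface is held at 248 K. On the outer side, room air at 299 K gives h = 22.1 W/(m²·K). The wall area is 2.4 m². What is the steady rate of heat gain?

Q ≈ 99 W

Treating each layer as a thermal resistance in series:
R_carbon steel = L/(kA) = 0.004/(47.4×2.4) = 3.516×10^-5 K/W
R_glass-fibre batt = L/(kA) = 0.055/(0.0462×2.4) = 0.496 K/W
R_stainless steel = L/(kA) = 0.0011/(15.8×2.4) = 2.901×10^-5 K/W
R_outer film = 1/(h_o·A) = 1/(22.1×2.4) = 0.01885 K/W
R_total = 0.5149 K/W
Q = ΔT / R_total = 51 / 0.5149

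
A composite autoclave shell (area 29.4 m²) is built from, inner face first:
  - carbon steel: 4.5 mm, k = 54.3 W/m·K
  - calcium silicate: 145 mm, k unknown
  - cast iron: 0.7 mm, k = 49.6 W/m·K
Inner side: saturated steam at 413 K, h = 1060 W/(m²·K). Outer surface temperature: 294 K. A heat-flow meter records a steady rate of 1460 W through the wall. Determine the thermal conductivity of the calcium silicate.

k ≈ 0.0605 W/(m·K)

Thermal resistances in series:
R_inner film = 1/(h_i·A) = 1/(1060×29.4) = 3.209×10^-5 K/W
R_carbon steel = L/(kA) = 0.0045/(54.3×29.4) = 2.819×10^-6 K/W
R_cast iron = L/(kA) = 0.0007/(49.6×29.4) = 4.8×10^-7 K/W
Sum of known resistances R_other = 3.539×10^-5 K/W
Total R = ΔT/Q = 119/1460 = 0.08151 K/W
R_calcium silicate = R_total − R_other = 0.08147 K/W
k = L/(R·A) = 0.145/(0.08147×29.4)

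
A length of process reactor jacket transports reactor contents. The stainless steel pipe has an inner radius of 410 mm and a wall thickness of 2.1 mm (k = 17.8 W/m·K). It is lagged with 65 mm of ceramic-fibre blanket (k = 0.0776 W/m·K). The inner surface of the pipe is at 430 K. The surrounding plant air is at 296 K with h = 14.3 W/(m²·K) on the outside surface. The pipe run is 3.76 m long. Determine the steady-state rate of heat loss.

Q ≈ 1560 W

Radial resistances (cylindrical: R_cond = ln(r_o/r_i)/(2πkL), R_conv = 1/(h·2πrL)):
R_stainless steel pipe wall = ln(412.1/410)/(2π×17.8×3.76) = 1.215×10^-5 K/W
R_ceramic-fibre blanket = ln(477.1/412.1)/(2π×0.0776×3.76) = 0.07989 K/W
R_outer film = 1/(h_o·2πr_oL) = 1/(14.3×2π×0.4771×3.76) = 0.006204 K/W
R_total = 0.08611 K/W
Q = ΔT/R_total = 134/0.08611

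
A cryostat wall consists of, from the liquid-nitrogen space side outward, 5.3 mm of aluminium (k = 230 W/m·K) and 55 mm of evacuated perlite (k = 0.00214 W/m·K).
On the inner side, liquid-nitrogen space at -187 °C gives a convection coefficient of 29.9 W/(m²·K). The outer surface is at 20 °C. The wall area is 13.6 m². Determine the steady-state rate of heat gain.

Q ≈ 109 W

Treating each layer as a thermal resistance in series:
R_inner film = 1/(h_i·A) = 1/(29.9×13.6) = 0.002459 K/W
R_aluminium = L/(kA) = 0.0053/(230×13.6) = 1.694×10^-6 K/W
R_evacuated perlite = L/(kA) = 0.055/(0.00214×13.6) = 1.89 K/W
R_total = 1.892 K/W
Q = ΔT / R_total = 207 / 1.892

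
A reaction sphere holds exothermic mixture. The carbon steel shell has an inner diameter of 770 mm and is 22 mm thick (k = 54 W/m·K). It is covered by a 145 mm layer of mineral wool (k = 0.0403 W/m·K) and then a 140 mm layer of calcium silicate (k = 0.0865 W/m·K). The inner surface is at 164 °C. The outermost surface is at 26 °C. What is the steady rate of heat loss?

Spherical conduction: R = (1/r_in − 1/r_out)/(4πk) per layer; series-sum.
R_carbon steel shell = (1/0.385 − 1/0.407)/(4π×54) = 2.069×10^-4 K/W
R_mineral wool = (1/0.407 − 1/0.552)/(4π×0.0403) = 1.274 K/W
R_calcium silicate = (1/0.552 − 1/0.692)/(4π×0.0865) = 0.3372 K/W
R_total = 1.612 K/W
Q = ΔT/R_total = 138/1.612

Q ≈ 85.6 W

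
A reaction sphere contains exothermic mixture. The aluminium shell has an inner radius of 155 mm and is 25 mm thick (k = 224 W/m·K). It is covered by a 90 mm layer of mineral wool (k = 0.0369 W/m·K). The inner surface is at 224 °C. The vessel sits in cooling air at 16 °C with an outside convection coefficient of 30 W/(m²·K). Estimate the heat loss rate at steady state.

Q ≈ 51.6 W

Radial (spherical) resistances in series:
R_aluminium shell = (1/0.155 − 1/0.18)/(4π×224) = 3.183×10^-4 K/W
R_mineral wool = (1/0.18 − 1/0.27)/(4π×0.0369) = 3.994 K/W
R_outer film = 1/(h·4πr_o²) = 1/(30×4π×0.27²) = 0.03639 K/W
R_total = 4.03 K/W
Q = ΔT/R_total = 208/4.03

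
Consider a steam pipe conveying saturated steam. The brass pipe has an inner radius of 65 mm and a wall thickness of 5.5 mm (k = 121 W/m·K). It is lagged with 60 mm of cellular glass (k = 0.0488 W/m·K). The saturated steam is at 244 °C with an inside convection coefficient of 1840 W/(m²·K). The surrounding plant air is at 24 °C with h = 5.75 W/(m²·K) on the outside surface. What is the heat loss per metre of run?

q′ ≈ 99 W/m

Treating each annulus and film as a series resistance:
R_inner film = 1/(h_i·2πr₁L) = 1/(1840×2π×0.065×1) = 0.001331 K/W
R_brass pipe wall = ln(70.5/65)/(2π×121×1) = 1.068×10^-4 K/W
R_cellular glass = ln(130.5/70.5)/(2π×0.0488×1) = 2.008 K/W
R_outer film = 1/(h_o·2πr_oL) = 1/(5.75×2π×0.1305×1) = 0.2121 K/W
R_total = 2.222 K/W
Q = ΔT/R_total = 220/2.222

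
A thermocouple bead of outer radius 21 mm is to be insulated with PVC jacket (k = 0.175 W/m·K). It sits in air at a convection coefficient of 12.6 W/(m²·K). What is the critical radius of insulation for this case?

For a sphere r_cr = 2k/h = 2×0.175/12.6
r_cr = 27.8 mm; since the bare radius (21 mm) is below r_cr, adding a thin layer of insulation will *increase* heat loss.

r_cr ≈ 27.8 mm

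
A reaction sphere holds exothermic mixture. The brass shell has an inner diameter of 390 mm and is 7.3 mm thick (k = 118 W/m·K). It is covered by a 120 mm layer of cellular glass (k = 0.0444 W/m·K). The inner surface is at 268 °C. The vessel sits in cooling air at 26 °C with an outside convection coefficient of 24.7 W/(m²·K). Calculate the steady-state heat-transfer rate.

Radial (spherical) resistances in series:
R_brass shell = (1/0.195 − 1/0.2023)/(4π×118) = 1.248×10^-4 K/W
R_cellular glass = (1/0.2023 − 1/0.3223)/(4π×0.0444) = 3.299 K/W
R_outer film = 1/(h·4πr_o²) = 1/(24.7×4π×0.3223²) = 0.03102 K/W
R_total = 3.33 K/W
Q = ΔT/R_total = 242/3.33

Q ≈ 72.7 W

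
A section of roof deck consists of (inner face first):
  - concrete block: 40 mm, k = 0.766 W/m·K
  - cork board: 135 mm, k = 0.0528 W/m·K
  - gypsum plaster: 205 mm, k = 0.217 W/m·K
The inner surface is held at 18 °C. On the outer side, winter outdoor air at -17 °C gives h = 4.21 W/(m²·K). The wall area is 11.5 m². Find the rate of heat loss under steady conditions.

Q ≈ 106 W

Model the wall as resistances in series:
R_concrete block = L/(kA) = 0.04/(0.766×11.5) = 0.004541 K/W
R_cork board = L/(kA) = 0.135/(0.0528×11.5) = 0.2223 K/W
R_gypsum plaster = L/(kA) = 0.205/(0.217×11.5) = 0.08215 K/W
R_outer film = 1/(h_o·A) = 1/(4.21×11.5) = 0.02065 K/W
R_total = 0.3297 K/W
Q = ΔT / R_total = 35 / 0.3297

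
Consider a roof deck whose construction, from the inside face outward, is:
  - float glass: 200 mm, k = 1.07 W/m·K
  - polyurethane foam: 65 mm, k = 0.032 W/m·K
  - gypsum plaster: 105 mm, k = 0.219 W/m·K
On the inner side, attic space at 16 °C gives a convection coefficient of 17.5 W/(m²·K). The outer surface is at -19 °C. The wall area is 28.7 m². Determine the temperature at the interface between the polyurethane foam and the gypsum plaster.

T ≈ -12.9 °C

Using the resistance-network approach (series):
R_inner film = 1/(h_i·A) = 1/(17.5×28.7) = 0.001991 K/W
R_float glass = L/(kA) = 0.2/(1.07×28.7) = 0.006513 K/W
R_polyurethane foam = L/(kA) = 0.065/(0.032×28.7) = 0.07078 K/W
R_gypsum plaster = L/(kA) = 0.105/(0.219×28.7) = 0.01671 K/W
R_total = 0.09598 K/W;  Q = ΔT/R_total = 35/0.09598 = 364.6 W
T_interface = T_inner − Q·ΣR(inner→interface) = 16 − 365×0.07928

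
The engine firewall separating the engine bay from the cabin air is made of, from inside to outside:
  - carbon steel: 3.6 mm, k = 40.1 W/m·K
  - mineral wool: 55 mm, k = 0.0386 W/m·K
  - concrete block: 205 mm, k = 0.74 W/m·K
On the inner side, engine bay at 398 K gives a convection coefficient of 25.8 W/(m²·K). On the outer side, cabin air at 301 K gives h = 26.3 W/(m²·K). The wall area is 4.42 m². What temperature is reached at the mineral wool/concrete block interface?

T ≈ 318 K

Treating each layer as a thermal resistance in series:
R_inner film = 1/(h_i·A) = 1/(25.8×4.42) = 0.008769 K/W
R_carbon steel = L/(kA) = 0.0036/(40.1×4.42) = 2.031×10^-5 K/W
R_mineral wool = L/(kA) = 0.055/(0.0386×4.42) = 0.3224 K/W
R_concrete block = L/(kA) = 0.205/(0.74×4.42) = 0.06268 K/W
R_outer film = 1/(h_o·A) = 1/(26.3×4.42) = 0.008602 K/W
R_total = 0.4024 K/W;  Q = ΔT/R_total = 97/0.4024 = 241 W
T_interface = T_inner − Q·ΣR(inner→interface) = 398 − 241×0.3312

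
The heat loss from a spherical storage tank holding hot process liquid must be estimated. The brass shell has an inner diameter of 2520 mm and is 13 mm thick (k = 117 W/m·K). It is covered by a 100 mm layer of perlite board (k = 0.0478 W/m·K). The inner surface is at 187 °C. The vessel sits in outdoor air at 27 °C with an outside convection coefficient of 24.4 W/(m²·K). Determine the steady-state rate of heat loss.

For a spherical shell R = (1/r₁ − 1/r₂)/(4πk); film R = 1/(h·4πr²). In series:
R_brass shell = (1/1.26 − 1/1.273)/(4π×117) = 5.513×10^-6 K/W
R_perlite board = (1/1.273 − 1/1.373)/(4π×0.0478) = 0.09525 K/W
R_outer film = 1/(h·4πr_o²) = 1/(24.4×4π×1.373²) = 0.00173 K/W
R_total = 0.09699 K/W
Q = ΔT/R_total = 160/0.09699

Q ≈ 1650 W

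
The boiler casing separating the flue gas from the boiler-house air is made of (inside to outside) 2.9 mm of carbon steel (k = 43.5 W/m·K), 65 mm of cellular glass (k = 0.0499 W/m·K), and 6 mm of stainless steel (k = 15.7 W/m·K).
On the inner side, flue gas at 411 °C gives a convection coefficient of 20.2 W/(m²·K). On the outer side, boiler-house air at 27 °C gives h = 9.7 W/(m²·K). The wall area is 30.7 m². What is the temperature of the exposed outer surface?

T ≈ 54.2 °C

Model the wall as resistances in series:
R_inner film = 1/(h_i·A) = 1/(20.2×30.7) = 0.001613 K/W
R_carbon steel = L/(kA) = 0.0029/(43.5×30.7) = 2.172×10^-6 K/W
R_cellular glass = L/(kA) = 0.065/(0.0499×30.7) = 0.04243 K/W
R_stainless steel = L/(kA) = 0.006/(15.7×30.7) = 1.245×10^-5 K/W
R_outer film = 1/(h_o·A) = 1/(9.7×30.7) = 0.003358 K/W
R_total = 0.04742 K/W;  Q = ΔT/R_total = 384/0.04742 = 8099 W
T_interface = T_inner − Q·ΣR(inner→interface) = 411 − 8100×0.04406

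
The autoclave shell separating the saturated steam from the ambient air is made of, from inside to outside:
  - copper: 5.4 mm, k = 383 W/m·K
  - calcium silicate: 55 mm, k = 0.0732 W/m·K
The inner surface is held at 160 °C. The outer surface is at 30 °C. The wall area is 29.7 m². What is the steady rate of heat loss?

Q ≈ 5140 W

Thermal resistances in series:
R_copper = L/(kA) = 0.0054/(383×29.7) = 4.747×10^-7 K/W
R_calcium silicate = L/(kA) = 0.055/(0.0732×29.7) = 0.0253 K/W
R_total = 0.0253 K/W
Q = ΔT / R_total = 130 / 0.0253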